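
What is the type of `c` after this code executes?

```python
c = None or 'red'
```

'or' with None returns the other value ('red', str)

str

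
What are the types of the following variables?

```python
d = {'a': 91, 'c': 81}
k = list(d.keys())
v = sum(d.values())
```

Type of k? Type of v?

list(...) returns list; sum of int values returns int

list, int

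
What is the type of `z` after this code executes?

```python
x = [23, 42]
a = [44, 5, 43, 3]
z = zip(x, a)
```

zip() returns a zip iterator object

zip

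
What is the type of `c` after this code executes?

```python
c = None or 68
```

'or' with None returns the other value (68, int)

int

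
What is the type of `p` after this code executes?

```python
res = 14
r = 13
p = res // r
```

int // int returns int (14 // 13 = 1)

int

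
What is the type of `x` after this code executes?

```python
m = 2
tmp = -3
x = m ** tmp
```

int ** negative int returns float

float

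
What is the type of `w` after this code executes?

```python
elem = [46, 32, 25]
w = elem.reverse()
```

list.reverse() returns None

NoneType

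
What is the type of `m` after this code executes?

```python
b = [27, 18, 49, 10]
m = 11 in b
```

'in' operator returns bool

bool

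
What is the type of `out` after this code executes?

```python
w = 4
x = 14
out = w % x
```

int % int returns int (4 % 14 = 4)

int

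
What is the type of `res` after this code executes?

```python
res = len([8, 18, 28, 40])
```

len() always returns int

int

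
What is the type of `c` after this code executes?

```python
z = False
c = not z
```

'not' always returns bool

bool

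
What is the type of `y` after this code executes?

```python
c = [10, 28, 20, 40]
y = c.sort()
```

list.sort() returns None (sorts in place)

NoneType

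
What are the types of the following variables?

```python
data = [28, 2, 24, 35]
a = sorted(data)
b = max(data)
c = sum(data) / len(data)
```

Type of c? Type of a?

int / int returns float; sorted() returns list

float, list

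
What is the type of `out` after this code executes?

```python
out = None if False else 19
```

Ternary: condition is False, else branch (19) taken → int

int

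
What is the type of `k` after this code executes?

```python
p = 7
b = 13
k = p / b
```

int / int always returns float in Python 3 (7 / 13 = 0.538462)

float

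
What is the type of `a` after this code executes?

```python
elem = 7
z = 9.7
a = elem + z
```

int + float returns float (7 + 9.7 = 16.7)

float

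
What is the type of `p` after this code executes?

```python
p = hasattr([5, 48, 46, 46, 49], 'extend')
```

hasattr() returns bool

bool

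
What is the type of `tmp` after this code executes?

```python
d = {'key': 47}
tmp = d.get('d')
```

dict.get() returns None when key 'd' is not found and no default given

NoneType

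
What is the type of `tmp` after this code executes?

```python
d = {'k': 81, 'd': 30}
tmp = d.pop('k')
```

dict.pop() returns the value (int)

int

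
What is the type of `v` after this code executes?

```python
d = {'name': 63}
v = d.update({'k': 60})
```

dict.update() returns None

NoneType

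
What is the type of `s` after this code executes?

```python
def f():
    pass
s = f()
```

A function with no return statement returns None

NoneType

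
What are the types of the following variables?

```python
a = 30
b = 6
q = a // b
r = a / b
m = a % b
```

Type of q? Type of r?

int // int returns int; int / int returns float

int, float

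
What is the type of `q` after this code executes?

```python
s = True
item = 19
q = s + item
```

bool + int returns int (True is 1, so 1 + 19 = 20)

int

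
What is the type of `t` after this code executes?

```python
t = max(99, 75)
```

max() of ints returns int

int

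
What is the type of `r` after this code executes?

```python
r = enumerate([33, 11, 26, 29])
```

enumerate() returns an enumerate iterator object

enumerate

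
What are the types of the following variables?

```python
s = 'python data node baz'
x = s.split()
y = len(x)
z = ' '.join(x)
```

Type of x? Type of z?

str.split() returns list; str.join() returns str

list, str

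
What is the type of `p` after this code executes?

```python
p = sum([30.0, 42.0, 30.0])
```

sum() of floats returns float

float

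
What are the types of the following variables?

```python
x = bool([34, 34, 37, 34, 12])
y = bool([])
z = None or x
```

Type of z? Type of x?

None or <bool> returns the bool; bool() returns bool

bool, bool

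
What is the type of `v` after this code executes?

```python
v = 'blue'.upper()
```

str.upper() returns str

str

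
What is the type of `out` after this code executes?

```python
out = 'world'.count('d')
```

str.count() returns int

int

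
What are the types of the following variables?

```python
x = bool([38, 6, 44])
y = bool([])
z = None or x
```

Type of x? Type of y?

bool() returns bool; bool() returns bool

bool, bool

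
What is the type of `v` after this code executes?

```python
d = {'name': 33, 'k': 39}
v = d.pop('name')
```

dict.pop() returns the value (int)

int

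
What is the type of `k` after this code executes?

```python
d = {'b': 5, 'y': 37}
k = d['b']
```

Accessing dict[str, int] with key 'b' returns int value 5

int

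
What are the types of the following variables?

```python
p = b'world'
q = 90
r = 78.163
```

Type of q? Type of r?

q is int; r is float

int, float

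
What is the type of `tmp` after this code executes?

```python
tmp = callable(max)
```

callable() returns bool

bool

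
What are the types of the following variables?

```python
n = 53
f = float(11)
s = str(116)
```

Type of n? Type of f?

n is int; f is float

int, float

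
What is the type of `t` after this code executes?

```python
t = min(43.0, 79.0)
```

min() of floats returns float

float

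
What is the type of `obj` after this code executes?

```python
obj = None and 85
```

'and' returns first falsy value (None)

NoneType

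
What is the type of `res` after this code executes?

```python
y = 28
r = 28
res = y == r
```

Equality comparison returns bool

bool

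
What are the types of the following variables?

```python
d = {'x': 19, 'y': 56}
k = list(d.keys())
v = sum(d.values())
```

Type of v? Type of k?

sum of int values returns int; list(...) returns list

int, list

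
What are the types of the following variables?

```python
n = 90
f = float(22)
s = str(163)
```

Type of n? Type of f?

n is int; f is float

int, float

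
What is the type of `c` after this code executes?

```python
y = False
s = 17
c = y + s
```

bool + int returns int (False is 0, so 0 + 17 = 17)

int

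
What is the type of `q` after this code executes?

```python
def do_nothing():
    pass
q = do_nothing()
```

A function with no return statement returns None

NoneType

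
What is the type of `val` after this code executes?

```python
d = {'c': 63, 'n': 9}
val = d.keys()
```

.keys() returns a dict_keys view object

dict_keys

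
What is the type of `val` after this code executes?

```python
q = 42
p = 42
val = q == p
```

Equality comparison returns bool

bool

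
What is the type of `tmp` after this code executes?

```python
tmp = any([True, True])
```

any() returns bool

bool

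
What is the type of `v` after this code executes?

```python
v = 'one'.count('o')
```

str.count() returns int

int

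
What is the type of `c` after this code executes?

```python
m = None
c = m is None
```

'is' comparison returns bool

bool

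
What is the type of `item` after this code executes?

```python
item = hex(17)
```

hex() returns str representation

str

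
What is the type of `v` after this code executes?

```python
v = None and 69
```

'and' returns first falsy value (None)

NoneType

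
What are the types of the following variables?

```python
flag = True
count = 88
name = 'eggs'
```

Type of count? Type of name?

count is int; name is str

int, str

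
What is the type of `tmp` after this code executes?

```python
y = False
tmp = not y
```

'not' always returns bool

bool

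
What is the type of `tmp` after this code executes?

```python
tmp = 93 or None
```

'or' returns first truthy value (93, int)

int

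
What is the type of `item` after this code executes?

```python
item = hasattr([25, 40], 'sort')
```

hasattr() returns bool

bool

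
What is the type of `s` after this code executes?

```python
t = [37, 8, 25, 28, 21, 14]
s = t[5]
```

Indexing a list of ints returns int (t[5] = 14)

int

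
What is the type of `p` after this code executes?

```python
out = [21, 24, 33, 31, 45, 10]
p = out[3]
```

Indexing a list of ints returns int (out[3] = 31)

int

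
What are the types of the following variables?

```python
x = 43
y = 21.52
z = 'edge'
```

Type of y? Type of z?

y is float; z is str

float, str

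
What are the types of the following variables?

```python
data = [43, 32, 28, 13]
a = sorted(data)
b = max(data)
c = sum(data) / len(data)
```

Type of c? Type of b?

int / int returns float; max of ints returns int

float, int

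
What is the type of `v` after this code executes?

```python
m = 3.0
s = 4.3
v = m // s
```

float // float returns float (floor division preserves float type)

float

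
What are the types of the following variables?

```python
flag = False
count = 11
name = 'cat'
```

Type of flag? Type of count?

flag is bool; count is int

bool, int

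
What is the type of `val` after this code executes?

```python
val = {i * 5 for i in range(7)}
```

A set comprehension {expr for x in iterable} produces a set

set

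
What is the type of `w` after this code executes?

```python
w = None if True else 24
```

Ternary: condition is True, if branch (None) taken → NoneType

NoneType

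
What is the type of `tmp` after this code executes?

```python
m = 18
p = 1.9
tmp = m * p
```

int * float returns float (18 * 1.9 = 34.2)

float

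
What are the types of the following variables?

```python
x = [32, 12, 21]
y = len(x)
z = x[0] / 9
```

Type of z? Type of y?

int / int returns float; len() returns int

float, int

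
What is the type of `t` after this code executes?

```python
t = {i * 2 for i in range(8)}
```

A set comprehension {expr for x in iterable} produces a set

set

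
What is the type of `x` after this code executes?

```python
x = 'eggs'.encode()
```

str.encode() returns bytes

bytes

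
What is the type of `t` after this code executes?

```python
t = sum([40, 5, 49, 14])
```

sum() of ints returns int

int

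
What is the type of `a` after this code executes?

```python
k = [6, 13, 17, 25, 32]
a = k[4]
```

Indexing a list of ints returns int (k[4] = 32)

int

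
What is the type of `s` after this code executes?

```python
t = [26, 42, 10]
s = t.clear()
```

list.clear() returns None

NoneType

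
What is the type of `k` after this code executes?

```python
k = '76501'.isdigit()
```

str.isdigit() returns bool

bool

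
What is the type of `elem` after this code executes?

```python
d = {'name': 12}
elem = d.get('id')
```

dict.get() returns None when key 'id' is not found and no default given

NoneType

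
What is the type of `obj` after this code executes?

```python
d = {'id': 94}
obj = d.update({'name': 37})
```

dict.update() returns None

NoneType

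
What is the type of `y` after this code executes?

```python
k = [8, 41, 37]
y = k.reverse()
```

list.reverse() returns None

NoneType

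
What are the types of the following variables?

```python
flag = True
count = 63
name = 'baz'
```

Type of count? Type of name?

count is int; name is str

int, str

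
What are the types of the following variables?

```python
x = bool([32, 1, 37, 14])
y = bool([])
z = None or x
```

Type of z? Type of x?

None or <bool> returns the bool; bool() returns bool

bool, bool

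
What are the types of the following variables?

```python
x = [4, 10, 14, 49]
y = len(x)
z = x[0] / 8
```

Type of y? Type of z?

len() returns int; int / int returns float

int, float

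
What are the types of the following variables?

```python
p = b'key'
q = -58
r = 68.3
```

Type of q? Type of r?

q is int; r is float

int, float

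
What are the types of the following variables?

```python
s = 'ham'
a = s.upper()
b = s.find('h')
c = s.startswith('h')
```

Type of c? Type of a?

str.startswith() returns bool; str.upper() returns str

bool, str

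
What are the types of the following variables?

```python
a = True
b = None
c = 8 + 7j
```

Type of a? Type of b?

a is bool; b is NoneType

bool, NoneType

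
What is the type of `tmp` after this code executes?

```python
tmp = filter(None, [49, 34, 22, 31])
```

filter() returns a filter iterator object

filter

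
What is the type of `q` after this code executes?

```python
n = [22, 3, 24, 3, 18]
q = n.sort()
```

list.sort() returns None (sorts in place)

NoneType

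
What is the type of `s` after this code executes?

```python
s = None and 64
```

'and' returns first falsy value (None)

NoneType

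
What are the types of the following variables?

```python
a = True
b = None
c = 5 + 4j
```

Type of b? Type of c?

b is NoneType; c is complex

NoneType, complex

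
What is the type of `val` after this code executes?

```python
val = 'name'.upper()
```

str.upper() returns str

str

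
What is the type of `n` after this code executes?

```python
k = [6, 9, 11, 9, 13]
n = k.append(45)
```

list.append() returns None (mutates in place)

NoneType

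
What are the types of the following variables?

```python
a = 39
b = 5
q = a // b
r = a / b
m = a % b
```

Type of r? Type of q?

int / int returns float; int // int returns int

float, int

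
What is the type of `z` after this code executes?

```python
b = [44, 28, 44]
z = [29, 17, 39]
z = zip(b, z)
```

zip() returns a zip iterator object

zip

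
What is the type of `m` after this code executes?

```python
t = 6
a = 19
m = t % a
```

int % int returns int (6 % 19 = 6)

int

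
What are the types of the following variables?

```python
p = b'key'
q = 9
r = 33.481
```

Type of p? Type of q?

p is bytes; q is int

bytes, int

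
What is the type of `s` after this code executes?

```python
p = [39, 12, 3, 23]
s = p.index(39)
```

list.index() returns int

int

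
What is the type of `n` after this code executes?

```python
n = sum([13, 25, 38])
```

sum() of ints returns int

int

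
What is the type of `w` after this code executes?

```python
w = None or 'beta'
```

'or' with None returns the other value ('beta', str)

str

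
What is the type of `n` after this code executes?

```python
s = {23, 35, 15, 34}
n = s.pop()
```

Popping from a set of ints returns int

int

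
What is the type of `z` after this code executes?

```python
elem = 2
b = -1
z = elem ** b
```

int ** negative int returns float

float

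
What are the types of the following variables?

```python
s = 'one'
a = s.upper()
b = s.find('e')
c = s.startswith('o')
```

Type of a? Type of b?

str.upper() returns str; str.find() returns int

str, int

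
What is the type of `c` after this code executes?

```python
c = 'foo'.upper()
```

str.upper() returns str

str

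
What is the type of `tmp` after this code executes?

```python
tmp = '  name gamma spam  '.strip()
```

str.strip() returns str

str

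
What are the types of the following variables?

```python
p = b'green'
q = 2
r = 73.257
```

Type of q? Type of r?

q is int; r is float

int, float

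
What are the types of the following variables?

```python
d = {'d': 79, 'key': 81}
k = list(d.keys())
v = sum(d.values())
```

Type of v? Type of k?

sum of int values returns int; list(...) returns list

int, list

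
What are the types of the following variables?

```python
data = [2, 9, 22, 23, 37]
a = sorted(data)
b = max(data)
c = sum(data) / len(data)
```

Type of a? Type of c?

sorted() returns list; int / int returns float

list, float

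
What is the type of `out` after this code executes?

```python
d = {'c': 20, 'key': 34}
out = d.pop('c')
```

dict.pop() returns the value (int)

int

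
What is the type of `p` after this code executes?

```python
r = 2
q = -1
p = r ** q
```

int ** negative int returns float

float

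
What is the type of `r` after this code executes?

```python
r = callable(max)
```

callable() returns bool

bool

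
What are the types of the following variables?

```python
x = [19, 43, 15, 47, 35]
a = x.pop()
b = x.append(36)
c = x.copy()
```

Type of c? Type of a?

list.copy() returns list; list.pop() returns the element (int)

list, int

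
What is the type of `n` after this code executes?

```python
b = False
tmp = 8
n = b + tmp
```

bool + int returns int (False is 0, so 0 + 8 = 8)

int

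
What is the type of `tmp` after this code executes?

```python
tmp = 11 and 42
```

'and' returns the last value when all truthy (42, which is int)

int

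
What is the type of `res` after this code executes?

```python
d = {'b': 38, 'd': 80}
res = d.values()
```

.values() returns a dict_values view object

dict_values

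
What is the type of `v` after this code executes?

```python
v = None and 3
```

'and' returns first falsy value (None)

NoneType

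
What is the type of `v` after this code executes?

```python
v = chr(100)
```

chr() returns str (single character)

str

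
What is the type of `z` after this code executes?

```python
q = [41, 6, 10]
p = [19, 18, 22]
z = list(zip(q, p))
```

list(zip(...)) returns a list of tuples

list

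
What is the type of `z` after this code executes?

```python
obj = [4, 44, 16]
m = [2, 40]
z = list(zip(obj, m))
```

list(zip(...)) returns a list of tuples

list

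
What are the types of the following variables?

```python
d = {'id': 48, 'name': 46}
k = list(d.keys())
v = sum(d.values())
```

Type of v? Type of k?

sum of int values returns int; list(...) returns list

int, list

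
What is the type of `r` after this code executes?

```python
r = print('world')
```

print() returns None

NoneType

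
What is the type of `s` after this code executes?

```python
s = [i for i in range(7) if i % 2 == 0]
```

A list comprehension [...] produces a list

list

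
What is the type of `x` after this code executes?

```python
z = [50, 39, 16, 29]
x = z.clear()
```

list.clear() returns None

NoneType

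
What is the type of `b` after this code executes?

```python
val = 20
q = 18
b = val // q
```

int // int returns int (20 // 18 = 1)

int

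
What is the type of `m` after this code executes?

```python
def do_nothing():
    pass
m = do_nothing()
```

A function with no return statement returns None

NoneType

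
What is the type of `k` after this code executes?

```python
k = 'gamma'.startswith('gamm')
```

str.startswith() returns bool

bool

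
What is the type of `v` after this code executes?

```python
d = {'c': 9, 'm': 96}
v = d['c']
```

Accessing dict[str, int] with key 'c' returns int value 9

int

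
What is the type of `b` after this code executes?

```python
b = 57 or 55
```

'or' returns the first truthy value (57, which is int)

int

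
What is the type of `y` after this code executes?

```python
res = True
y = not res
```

'not' always returns bool

bool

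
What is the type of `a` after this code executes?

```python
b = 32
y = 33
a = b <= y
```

Comparison operators return bool

bool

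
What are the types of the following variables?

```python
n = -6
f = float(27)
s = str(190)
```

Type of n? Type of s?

n is int; s is str

int, str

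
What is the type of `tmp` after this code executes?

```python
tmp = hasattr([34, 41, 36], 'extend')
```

hasattr() returns bool

bool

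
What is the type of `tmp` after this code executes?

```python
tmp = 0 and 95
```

'and' returns the first falsy value (0, which is int)

int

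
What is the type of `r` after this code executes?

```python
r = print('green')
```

print() returns None

NoneType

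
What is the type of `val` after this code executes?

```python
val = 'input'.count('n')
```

str.count() returns int

int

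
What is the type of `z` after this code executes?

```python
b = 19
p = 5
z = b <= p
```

Comparison operators return bool

bool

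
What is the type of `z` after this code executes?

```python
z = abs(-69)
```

abs() of int returns int

int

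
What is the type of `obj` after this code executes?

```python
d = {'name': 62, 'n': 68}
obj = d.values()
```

.values() returns a dict_values view object

dict_values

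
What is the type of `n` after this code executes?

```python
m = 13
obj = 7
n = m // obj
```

int // int returns int (13 // 7 = 1)

int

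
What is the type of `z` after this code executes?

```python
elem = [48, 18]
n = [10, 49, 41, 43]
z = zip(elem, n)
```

zip() returns a zip iterator object

zip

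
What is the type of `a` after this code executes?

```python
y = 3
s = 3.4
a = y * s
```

int * float returns float (3 * 3.4 = 10.2)

float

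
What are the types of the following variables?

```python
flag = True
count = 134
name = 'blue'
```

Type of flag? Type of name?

flag is bool; name is str

bool, str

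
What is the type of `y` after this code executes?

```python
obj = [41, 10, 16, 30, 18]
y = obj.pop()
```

list.pop() returns the popped element (int here)

int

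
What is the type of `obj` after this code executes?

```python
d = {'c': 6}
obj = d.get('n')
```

dict.get() returns None when key 'n' is not found and no default given

NoneType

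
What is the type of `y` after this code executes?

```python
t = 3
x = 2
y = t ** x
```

int ** positive int returns int (3 ** 2 = 9)

int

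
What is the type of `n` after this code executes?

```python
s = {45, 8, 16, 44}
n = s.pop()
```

Popping from a set of ints returns int

int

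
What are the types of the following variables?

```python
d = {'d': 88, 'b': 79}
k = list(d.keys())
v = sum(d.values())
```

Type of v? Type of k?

sum of int values returns int; list(...) returns list

int, list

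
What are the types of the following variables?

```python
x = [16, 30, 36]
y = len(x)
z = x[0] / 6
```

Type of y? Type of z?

len() returns int; int / int returns float

int, float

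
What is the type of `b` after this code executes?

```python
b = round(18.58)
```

round() with no ndigits arg returns int

int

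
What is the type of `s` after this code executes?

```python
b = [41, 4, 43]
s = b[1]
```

Indexing a list of ints returns int (b[1] = 4)

int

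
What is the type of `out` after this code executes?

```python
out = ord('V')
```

ord() returns int (Unicode code point)

int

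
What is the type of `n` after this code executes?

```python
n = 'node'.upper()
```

str.upper() returns str

str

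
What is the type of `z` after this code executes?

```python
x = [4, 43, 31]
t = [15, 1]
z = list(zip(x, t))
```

list(zip(...)) returns a list of tuples

list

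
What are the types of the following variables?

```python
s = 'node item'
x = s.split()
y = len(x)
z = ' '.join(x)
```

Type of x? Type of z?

str.split() returns list; str.join() returns str

list, str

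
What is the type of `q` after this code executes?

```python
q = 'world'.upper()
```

str.upper() returns str

str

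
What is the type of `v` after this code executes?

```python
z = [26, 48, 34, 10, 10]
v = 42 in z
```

'in' operator returns bool

bool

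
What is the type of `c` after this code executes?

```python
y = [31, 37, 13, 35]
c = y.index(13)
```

list.index() returns int

int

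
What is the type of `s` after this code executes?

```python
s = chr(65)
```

chr() returns str (single character)

str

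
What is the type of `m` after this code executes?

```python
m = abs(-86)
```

abs() of int returns int

int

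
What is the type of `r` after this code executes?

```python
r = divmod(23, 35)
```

divmod() returns a tuple (quotient, remainder)

tuple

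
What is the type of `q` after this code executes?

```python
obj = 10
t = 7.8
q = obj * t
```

int * float returns float (10 * 7.8 = 78.0)

float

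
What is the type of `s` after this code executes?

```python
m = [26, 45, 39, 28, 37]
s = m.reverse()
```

list.reverse() returns None

NoneType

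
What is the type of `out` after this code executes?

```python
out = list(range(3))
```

list(range(...)) returns list

list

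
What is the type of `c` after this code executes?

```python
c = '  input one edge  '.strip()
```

str.strip() returns str

str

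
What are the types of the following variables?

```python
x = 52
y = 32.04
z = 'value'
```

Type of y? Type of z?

y is float; z is str

float, str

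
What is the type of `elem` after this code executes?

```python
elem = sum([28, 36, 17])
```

sum() of ints returns int

int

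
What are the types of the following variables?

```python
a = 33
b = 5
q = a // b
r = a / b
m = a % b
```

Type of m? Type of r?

int % int returns int; int / int returns float

int, float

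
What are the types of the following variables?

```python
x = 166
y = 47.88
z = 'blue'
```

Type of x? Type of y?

x is int; y is float

int, float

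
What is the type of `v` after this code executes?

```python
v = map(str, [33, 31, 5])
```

map() returns a map iterator object

map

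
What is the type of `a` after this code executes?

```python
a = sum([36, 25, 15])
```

sum() of ints returns int

int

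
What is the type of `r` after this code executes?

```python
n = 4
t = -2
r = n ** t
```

int ** negative int returns float

float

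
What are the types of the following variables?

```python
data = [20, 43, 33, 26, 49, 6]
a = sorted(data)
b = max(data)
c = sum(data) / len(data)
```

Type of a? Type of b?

sorted() returns list; max of ints returns int

list, int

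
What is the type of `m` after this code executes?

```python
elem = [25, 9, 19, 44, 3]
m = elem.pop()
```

list.pop() returns the popped element (int here)

int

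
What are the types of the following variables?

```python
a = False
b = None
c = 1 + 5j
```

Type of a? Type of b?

a is bool; b is NoneType

bool, NoneType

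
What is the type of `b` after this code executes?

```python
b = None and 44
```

'and' returns first falsy value (None)

NoneType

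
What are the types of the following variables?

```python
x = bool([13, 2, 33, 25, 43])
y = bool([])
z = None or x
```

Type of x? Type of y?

bool() returns bool; bool() returns bool

bool, bool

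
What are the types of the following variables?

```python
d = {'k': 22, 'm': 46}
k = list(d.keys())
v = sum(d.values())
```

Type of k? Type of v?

list(...) returns list; sum of int values returns int

list, int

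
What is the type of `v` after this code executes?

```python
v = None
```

None has type NoneType

NoneType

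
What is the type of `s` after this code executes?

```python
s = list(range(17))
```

list(range(...)) returns list

list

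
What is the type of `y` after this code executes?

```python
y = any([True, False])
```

any() returns bool

bool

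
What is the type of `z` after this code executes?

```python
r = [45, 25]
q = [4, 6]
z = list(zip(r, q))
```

list(zip(...)) returns a list of tuples

list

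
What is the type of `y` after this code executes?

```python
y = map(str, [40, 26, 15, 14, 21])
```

map() returns a map iterator object

map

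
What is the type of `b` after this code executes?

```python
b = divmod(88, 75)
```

divmod() returns a tuple (quotient, remainder)

tuple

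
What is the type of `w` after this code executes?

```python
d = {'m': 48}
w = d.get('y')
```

dict.get() returns None when key 'y' is not found and no default given

NoneType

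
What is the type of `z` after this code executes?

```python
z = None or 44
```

'or' with None returns the other value (44, int)

int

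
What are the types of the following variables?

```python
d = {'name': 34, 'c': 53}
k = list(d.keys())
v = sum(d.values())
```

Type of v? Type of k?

sum of int values returns int; list(...) returns list

int, list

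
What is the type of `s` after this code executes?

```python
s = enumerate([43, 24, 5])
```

enumerate() returns an enumerate iterator object

enumerate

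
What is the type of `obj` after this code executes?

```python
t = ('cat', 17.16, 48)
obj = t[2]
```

Index 2 of tuple is 48 which is int

int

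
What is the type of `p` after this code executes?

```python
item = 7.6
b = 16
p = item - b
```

float - int returns float (7.6 - 16 = -8.4)

float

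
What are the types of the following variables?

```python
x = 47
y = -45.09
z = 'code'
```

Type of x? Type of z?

x is int; z is str

int, str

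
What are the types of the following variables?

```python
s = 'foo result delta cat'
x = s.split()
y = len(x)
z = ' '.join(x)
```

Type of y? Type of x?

len() returns int; str.split() returns list

int, list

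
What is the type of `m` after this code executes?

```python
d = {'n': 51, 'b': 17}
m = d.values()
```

.values() returns a dict_values view object

dict_values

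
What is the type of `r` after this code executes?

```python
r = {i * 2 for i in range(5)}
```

A set comprehension {expr for x in iterable} produces a set

set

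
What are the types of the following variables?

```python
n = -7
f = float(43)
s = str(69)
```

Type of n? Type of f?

n is int; f is float

int, float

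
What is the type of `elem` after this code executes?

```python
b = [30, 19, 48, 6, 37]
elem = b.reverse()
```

list.reverse() returns None

NoneType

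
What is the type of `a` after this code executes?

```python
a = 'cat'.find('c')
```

str.find() returns int (index, or -1)

int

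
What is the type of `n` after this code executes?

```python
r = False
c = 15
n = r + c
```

bool + int returns int (False is 0, so 0 + 15 = 15)

int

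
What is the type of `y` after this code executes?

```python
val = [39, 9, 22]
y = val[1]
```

Indexing a list of ints returns int (val[1] = 9)

int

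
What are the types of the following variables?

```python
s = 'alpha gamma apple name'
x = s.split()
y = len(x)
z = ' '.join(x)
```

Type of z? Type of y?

str.join() returns str; len() returns int

str, int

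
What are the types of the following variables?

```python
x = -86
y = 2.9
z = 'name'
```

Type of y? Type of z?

y is float; z is str

float, str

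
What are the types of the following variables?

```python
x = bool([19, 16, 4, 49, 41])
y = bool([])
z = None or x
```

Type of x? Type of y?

bool() returns bool; bool() returns bool

bool, bool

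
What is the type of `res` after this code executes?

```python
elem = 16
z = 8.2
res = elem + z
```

int + float returns float (16 + 8.2 = 24.2)

float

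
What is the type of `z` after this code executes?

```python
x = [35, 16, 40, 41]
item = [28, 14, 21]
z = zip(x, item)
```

zip() returns a zip iterator object

zip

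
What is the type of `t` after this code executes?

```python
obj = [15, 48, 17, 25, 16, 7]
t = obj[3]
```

Indexing a list of ints returns int (obj[3] = 25)

int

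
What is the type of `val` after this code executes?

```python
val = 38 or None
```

'or' returns first truthy value (38, int)

int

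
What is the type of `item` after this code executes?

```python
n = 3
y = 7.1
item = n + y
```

int + float returns float (3 + 7.1 = 10.1)

float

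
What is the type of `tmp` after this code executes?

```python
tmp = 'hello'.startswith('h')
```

str.startswith() returns bool

bool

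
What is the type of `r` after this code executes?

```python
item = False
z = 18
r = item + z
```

bool + int returns int (False is 0, so 0 + 18 = 18)

int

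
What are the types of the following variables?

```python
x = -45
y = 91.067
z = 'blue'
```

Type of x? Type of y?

x is int; y is float

int, float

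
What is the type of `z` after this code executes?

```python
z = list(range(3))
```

list(range(...)) returns list

list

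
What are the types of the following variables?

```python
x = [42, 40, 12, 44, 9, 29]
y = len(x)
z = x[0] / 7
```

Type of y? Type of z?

len() returns int; int / int returns float

int, float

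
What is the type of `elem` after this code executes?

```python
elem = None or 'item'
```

'or' with None returns the other value ('item', str)

str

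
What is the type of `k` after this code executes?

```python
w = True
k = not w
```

'not' always returns bool

bool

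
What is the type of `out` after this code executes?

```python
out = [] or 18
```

'or' returns first truthy value (18, which is int)

int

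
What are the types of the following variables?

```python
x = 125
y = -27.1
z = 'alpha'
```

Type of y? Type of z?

y is float; z is str

float, str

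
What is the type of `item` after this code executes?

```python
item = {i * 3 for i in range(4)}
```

A set comprehension {expr for x in iterable} produces a set

set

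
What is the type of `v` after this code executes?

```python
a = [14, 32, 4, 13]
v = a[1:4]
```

Slicing a list always returns a list

list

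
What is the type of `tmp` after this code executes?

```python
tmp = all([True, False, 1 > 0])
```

all() returns bool

bool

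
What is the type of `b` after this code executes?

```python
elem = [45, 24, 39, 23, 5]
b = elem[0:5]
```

Slicing a list always returns a list

list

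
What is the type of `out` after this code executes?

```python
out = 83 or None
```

'or' returns first truthy value (83, int)

int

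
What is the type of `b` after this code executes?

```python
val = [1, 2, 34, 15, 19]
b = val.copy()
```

list.copy() returns list

list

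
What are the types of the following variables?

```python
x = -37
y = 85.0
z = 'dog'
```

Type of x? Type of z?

x is int; z is str

int, str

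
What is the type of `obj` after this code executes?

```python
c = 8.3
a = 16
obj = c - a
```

float - int returns float (8.3 - 16 = -7.7)

float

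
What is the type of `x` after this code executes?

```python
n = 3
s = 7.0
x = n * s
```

int * float returns float (3 * 7.0 = 21.0)

float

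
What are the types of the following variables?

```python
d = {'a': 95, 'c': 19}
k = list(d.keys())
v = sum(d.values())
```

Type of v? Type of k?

sum of int values returns int; list(...) returns list

int, list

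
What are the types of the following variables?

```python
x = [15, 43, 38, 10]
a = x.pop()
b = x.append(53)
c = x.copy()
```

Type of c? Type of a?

list.copy() returns list; list.pop() returns the element (int)

list, int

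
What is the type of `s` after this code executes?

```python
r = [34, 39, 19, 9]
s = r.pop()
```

list.pop() returns the popped element (int here)

int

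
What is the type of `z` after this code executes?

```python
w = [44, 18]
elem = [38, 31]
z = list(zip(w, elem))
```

list(zip(...)) returns a list of tuples

list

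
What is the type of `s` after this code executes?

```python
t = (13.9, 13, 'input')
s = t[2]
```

Index 2 of tuple is 'input' which is str

str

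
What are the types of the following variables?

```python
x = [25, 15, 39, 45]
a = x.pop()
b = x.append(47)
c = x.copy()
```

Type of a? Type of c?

list.pop() returns the element (int); list.copy() returns list

int, list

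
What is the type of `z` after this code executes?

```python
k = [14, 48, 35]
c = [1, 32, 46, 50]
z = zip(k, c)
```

zip() returns a zip iterator object

zip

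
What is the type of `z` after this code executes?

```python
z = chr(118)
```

chr() returns str (single character)

str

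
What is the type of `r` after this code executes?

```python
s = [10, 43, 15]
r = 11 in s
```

'in' operator returns bool

bool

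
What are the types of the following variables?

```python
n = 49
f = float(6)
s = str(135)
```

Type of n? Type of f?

n is int; f is float

int, float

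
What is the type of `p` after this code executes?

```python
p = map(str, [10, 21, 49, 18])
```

map() returns a map iterator object

map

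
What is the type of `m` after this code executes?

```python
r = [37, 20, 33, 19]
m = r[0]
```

Indexing a list of ints returns int (r[0] = 37)

int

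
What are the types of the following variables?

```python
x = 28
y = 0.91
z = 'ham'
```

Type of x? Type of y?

x is int; y is float

int, float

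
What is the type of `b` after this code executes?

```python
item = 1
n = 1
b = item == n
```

Equality comparison returns bool

bool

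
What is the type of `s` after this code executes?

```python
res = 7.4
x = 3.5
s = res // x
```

float // float returns float (floor division preserves float type)

float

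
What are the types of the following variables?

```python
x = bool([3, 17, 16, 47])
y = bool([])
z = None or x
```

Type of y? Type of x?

bool() returns bool; bool() returns bool

bool, bool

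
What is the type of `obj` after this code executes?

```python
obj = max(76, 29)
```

max() of ints returns int

int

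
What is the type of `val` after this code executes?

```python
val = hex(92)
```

hex() returns str representation

str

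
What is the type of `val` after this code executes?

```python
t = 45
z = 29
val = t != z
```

Comparison operators return bool

bool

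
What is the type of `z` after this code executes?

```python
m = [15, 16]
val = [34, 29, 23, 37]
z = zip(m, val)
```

zip() returns a zip iterator object

zip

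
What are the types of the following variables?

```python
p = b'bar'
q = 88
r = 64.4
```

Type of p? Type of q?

p is bytes; q is int

bytes, int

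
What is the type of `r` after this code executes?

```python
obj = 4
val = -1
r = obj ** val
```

int ** negative int returns float

float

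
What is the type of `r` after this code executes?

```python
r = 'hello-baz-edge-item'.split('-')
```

str.split() returns list

list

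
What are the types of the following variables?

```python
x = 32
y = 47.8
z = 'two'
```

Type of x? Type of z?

x is int; z is str

int, str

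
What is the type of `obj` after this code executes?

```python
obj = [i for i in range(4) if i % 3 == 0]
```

A list comprehension [...] produces a list

list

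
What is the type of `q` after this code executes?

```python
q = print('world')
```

print() returns None

NoneType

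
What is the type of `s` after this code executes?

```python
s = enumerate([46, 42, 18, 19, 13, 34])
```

enumerate() returns an enumerate iterator object

enumerate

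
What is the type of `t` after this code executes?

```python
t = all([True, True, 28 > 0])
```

all() returns bool

bool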